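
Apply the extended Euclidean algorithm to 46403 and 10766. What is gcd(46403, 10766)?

Euclidean algorithm:
46403 = 4×10766 + 3339
10766 = 3×3339 + 749
3339 = 4×749 + 343
749 = 2×343 + 63
343 = 5×63 + 28
63 = 2×28 + 7
28 = 4×7 + 0
gcd(46403, 10766) = 7.
Back-substituting:
7 = 63 − 2·28
7 = −2·343 + 11·63
7 = 11·749 − 24·343
7 = −24·3339 + 107·749
7 = 107·10766 − 345·3339
7 = −345·46403 + 1487·10766
So 7 = (-345)·46403 + (1487)·10766.

7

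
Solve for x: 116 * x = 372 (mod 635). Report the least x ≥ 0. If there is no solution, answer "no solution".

First find gcd(116, 635):
635 = 5·116 + 55
116 = 2·55 + 6
55 = 9·6 + 1
6 = 6·1 + 0
gcd = 1, so a unique solution mod 635 exists.
Back-substitute for the Bézout coefficients:
1 = 55 − 9·6
1 = −9·116 + 19·55
1 = 19·635 − 104·116
So 116·(-104) ≡ 1 (mod 635), giving 116⁻¹ ≡ 531.
x ≡ 116⁻¹·372 ≡ 531·372 ≡ 47 (mod 635).

47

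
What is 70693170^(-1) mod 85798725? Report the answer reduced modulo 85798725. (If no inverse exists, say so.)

no inverse exists

Euclidean algorithm on 85798725, 70693170:
85798725 = 1·70693170 + 15105555
70693170 = 4·15105555 + 10270950
15105555 = 1·10270950 + 4834605
10270950 = 2·4834605 + 601740
4834605 = 8·601740 + 20685
601740 = 29·20685 + 1875
20685 = 11·1875 + 60
1875 = 31·60 + 15
60 = 4·15 + 0
gcd(70693170, 85798725) = 15 ≠ 1, so 70693170 has no multiplicative inverse modulo 85798725.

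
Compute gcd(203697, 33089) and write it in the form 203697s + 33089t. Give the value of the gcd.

1

Apply Euclid's algorithm to 203697 and 33089:
203697 = 6*33089 + 5163
33089 = 6*5163 + 2111
5163 = 2*2111 + 941
2111 = 2*941 + 229
941 = 4*229 + 25
229 = 9*25 + 4
25 = 6*4 + 1
4 = 4*1 + 0
gcd(203697, 33089) = 1.
Express as a combination:
1 = 25 − 6·4
1 = −6·229 + 55·25
1 = 55·941 − 226·229
1 = −226·2111 + 507·941
1 = 507·5163 − 1240·2111
1 = −1240·33089 + 7947·5163
1 = 7947·203697 − 48922·33089
So 1 = (7947)·203697 + (-48922)·33089.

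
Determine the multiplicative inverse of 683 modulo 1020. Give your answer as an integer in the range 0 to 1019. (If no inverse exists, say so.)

227

Run Euclid on (1020, 683):
1020 = 1·683 + 337
683 = 2·337 + 9
337 = 37·9 + 4
9 = 2·4 + 1
4 = 4·1 + 0
Since gcd(683, 1020) = 1, back-substitute to write 1 as a combination:
1 = 9 − 2·4
1 = −2·337 + 75·9
1 = 75·683 − 152·337
1 = −152·1020 + 227·683
So 683·227 ≡ 1 (mod 1020).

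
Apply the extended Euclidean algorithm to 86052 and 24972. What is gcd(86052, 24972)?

12

Apply Euclid's algorithm to 86052 and 24972:
86052 = 3×24972 + 11136
24972 = 2×11136 + 2700
11136 = 4×2700 + 336
2700 = 8×336 + 12
336 = 28×12 + 0
gcd(86052, 24972) = 12.
Back-substituting:
12 = 2700 − 8·336
12 = −8·11136 + 33·2700
12 = 33·24972 − 74·11136
12 = −74·86052 + 255·24972
So 12 = (-74)·86052 + (255)·24972.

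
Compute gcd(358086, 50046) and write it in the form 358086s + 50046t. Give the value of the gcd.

6

Apply Euclid's algorithm to 358086 and 50046:
358086 = 7×50046 + 7764
50046 = 6×7764 + 3462
7764 = 2×3462 + 840
3462 = 4×840 + 102
840 = 8×102 + 24
102 = 4×24 + 6
24 = 4×6 + 0
gcd(358086, 50046) = 6.
Express as a combination:
6 = 102 − 4·24
6 = −4·840 + 33·102
6 = 33·3462 − 136·840
6 = −136·7764 + 305·3462
6 = 305·50046 − 1966·7764
6 = −1966·358086 + 14067·50046
So 6 = (-1966)·358086 + (14067)·50046.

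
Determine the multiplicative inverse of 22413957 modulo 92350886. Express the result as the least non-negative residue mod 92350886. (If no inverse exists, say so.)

83402569

Run Euclid on (92350886, 22413957):
92350886 = 4×22413957 + 2695058
22413957 = 8×2695058 + 853493
2695058 = 3×853493 + 134579
853493 = 6×134579 + 46019
134579 = 2×46019 + 42541
46019 = 1×42541 + 3478
42541 = 12×3478 + 805
3478 = 4×805 + 258
805 = 3×258 + 31
258 = 8×31 + 10
31 = 3×10 + 1
10 = 10×1 + 0
Since gcd(22413957, 92350886) = 1, back-substitute to write 1 as a combination:
1 = 31 − 3·10
1 = −3·258 + 25·31
1 = 25·805 − 78·258
1 = −78·3478 + 337·805
1 = 337·42541 − 4122·3478
1 = −4122·46019 + 4459·42541
1 = 4459·134579 − 13040·46019
1 = −13040·853493 + 82699·134579
1 = 82699·2695058 − 261137·853493
1 = −261137·22413957 + 2171795·2695058
1 = 2171795·92350886 − 8948317·22413957
Hence 22413957⁻¹ ≡ -8948317 ≡ 83402569 (mod 92350886).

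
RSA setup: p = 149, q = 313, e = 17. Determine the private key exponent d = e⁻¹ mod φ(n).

10865

φ(n) = (p−1)(q−1) = 148·312 = 46176.
Need d with 17·d ≡ 1 (mod 46176). Apply the extended Euclidean algorithm:
46176 = 2716*17 + 4
17 = 4*4 + 1
4 = 4*1 + 0
Back-substitute:
1 = 17 − 4·4
1 = −4·46176 + 10865·17
So 17·10865 ≡ 1 (mod 46176), hence d = 10865.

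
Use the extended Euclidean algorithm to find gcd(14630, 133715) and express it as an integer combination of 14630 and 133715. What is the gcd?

5

Euclidean algorithm:
133715 = 9*14630 + 2045
14630 = 7*2045 + 315
2045 = 6*315 + 155
315 = 2*155 + 5
155 = 31*5 + 0
gcd(14630, 133715) = 5.
Express as a combination:
5 = 315 − 2·155
5 = −2·2045 + 13·315
5 = 13·14630 − 93·2045
5 = −93·133715 + 850·14630
So 5 = (-93)·133715 + (850)·14630.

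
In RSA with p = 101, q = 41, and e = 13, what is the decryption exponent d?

3077

φ(n) = (p−1)(q−1) = 100·40 = 4000.
Need d with 13·d ≡ 1 (mod 4000). Apply the extended Euclidean algorithm:
4000 = 307*13 + 9
13 = 1*9 + 4
9 = 2*4 + 1
4 = 4*1 + 0
Back-substitute:
1 = 9 − 2·4
1 = −2·13 + 3·9
1 = 3·4000 − 923·13
So 13·(-923) ≡ 1 (mod 4000), hence d ≡ -923 ≡ 3077 (mod 4000).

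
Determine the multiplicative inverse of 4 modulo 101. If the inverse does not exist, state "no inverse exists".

76

Extended Euclidean algorithm:
101 = 25×4 + 1
4 = 4×1 + 0
gcd = 1, so the inverse exists. Back-substitute:
1 = 101 − 25·4
Thus 4·(-25) ≡ 1 (mod 101); reducing, -25 mod 101 = 76.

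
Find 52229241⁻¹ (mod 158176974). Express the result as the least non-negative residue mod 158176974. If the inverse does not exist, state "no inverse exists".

no inverse exists

Euclidean algorithm on 158176974, 52229241:
158176974 = 3*52229241 + 1489251
52229241 = 35*1489251 + 105456
1489251 = 14*105456 + 12867
105456 = 8*12867 + 2520
12867 = 5*2520 + 267
2520 = 9*267 + 117
267 = 2*117 + 33
117 = 3*33 + 18
33 = 1*18 + 15
18 = 1*15 + 3
15 = 5*3 + 0
The gcd is 3, not 1, hence no inverse exists.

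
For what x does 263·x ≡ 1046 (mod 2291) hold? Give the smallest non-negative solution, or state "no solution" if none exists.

First find gcd(263, 2291):
2291 = 8·263 + 187
263 = 1·187 + 76
187 = 2·76 + 35
76 = 2·35 + 6
35 = 5·6 + 5
6 = 1·5 + 1
5 = 5·1 + 0
gcd = 1, so a unique solution mod 2291 exists.
Back-substitute for the Bézout coefficients:
1 = 6 − 5
1 = −35 + 6·6
1 = 6·76 − 13·35
1 = −13·187 + 32·76
1 = 32·263 − 45·187
1 = −45·2291 + 392·263
So 263·(392) ≡ 1 (mod 2291), giving 263⁻¹ ≡ 392.
x ≡ 263⁻¹·1046 ≡ 392·1046 ≡ 2234 (mod 2291).

2234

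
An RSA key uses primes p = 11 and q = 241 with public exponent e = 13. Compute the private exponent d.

φ(n) = (p−1)(q−1) = 10·240 = 2400.
Need d with 13·d ≡ 1 (mod 2400). Apply the extended Euclidean algorithm:
2400 = 184×13 + 8
13 = 1×8 + 5
8 = 1×5 + 3
5 = 1×3 + 2
3 = 1×2 + 1
2 = 2×1 + 0
Back-substitute:
1 = 3 − 2
1 = −5 + 2·3
1 = 2·8 − 3·5
1 = −3·13 + 5·8
1 = 5·2400 − 923·13
So 13·(-923) ≡ 1 (mod 2400), hence d ≡ -923 ≡ 1477 (mod 2400).

1477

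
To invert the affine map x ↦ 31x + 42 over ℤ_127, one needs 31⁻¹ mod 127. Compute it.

gcd(127, 31) by repeated division:
127 = 4×31 + 3
31 = 10×3 + 1
3 = 3×1 + 0
Since gcd(31, 127) = 1, back-substitute to write 1 as a combination:
1 = 31 − 10·3
1 = −10·127 + 41·31
So 31·41 ≡ 1 (mod 127).

41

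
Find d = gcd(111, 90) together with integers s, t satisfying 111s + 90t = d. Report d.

Apply Euclid's algorithm to 111 and 90:
111 = 1×90 + 21
90 = 4×21 + 6
21 = 3×6 + 3
6 = 2×3 + 0
gcd(111, 90) = 3.
Express as a combination:
3 = 21 − 3·6
3 = −3·90 + 13·21
3 = 13·111 − 16·90
So 3 = (13)·111 + (-16)·90.

3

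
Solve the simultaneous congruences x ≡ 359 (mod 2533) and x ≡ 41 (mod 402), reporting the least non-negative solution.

Write x = 359 + 2533·k. Then 2533·k ≡ 41 − 359 ≡ 84 (mod 402).
Need 2533⁻¹ mod 402. Extended Euclid on (402, 121):
402 = 3*121 + 39
121 = 3*39 + 4
39 = 9*4 + 3
4 = 1*3 + 1
3 = 3*1 + 0
Back-substitute:
1 = 4 − 3
1 = −39 + 10·4
1 = 10·121 − 31·39
1 = −31·402 + 103·121
2533⁻¹ ≡ 103 (mod 402), so k ≡ 103·84 ≡ 210 (mod 402).
x = 359 + 2533·210 = 532289.

532289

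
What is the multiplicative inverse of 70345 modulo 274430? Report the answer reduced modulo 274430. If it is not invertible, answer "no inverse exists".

Euclidean algorithm on 274430, 70345:
274430 = 3×70345 + 63395
70345 = 1×63395 + 6950
63395 = 9×6950 + 845
6950 = 8×845 + 190
845 = 4×190 + 85
190 = 2×85 + 20
85 = 4×20 + 5
20 = 4×5 + 0
The gcd is 5, not 1, hence no inverse exists.

no inverse exists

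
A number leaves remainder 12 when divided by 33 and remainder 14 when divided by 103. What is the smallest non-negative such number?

1662

Write x = 12 + 33·k. Then 33·k ≡ 14 − 12 ≡ 2 (mod 103).
Need 33⁻¹ mod 103. Extended Euclid on (103, 33):
103 = 3×33 + 4
33 = 8×4 + 1
4 = 4×1 + 0
Back-substitute:
1 = 33 − 8·4
1 = −8·103 + 25·33
33⁻¹ ≡ 25 (mod 103), so k ≡ 25·2 ≡ 50 (mod 103).
x = 12 + 33·50 = 1662.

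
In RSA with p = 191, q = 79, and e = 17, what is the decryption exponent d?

φ(n) = (p−1)(q−1) = 190·78 = 14820.
Need d with 17·d ≡ 1 (mod 14820). Apply the extended Euclidean algorithm:
14820 = 871*17 + 13
17 = 1*13 + 4
13 = 3*4 + 1
4 = 4*1 + 0
Back-substitute:
1 = 13 − 3·4
1 = −3·17 + 4·13
1 = 4·14820 − 3487·17
So 17·(-3487) ≡ 1 (mod 14820), hence d ≡ -3487 ≡ 11333 (mod 14820).

11333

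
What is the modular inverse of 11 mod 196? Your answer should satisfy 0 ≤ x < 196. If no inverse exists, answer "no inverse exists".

Extended Euclidean algorithm:
196 = 17·11 + 9
11 = 1·9 + 2
9 = 4·2 + 1
2 = 2·1 + 0
The gcd is 1. Working backward:
1 = 9 − 4·2
1 = −4·11 + 5·9
1 = 5·196 − 89·11
Hence 11⁻¹ ≡ -89 ≡ 107 (mod 196).

107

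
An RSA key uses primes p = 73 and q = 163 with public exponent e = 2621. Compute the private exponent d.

φ(n) = (p−1)(q−1) = 72·162 = 11664.
Need d with 2621·d ≡ 1 (mod 11664). Apply the extended Euclidean algorithm:
11664 = 4*2621 + 1180
2621 = 2*1180 + 261
1180 = 4*261 + 136
261 = 1*136 + 125
136 = 1*125 + 11
125 = 11*11 + 4
11 = 2*4 + 3
4 = 1*3 + 1
3 = 3*1 + 0
Back-substitute:
1 = 4 − 3
1 = −11 + 3·4
1 = 3·125 − 34·11
1 = −34·136 + 37·125
1 = 37·261 − 71·136
1 = −71·1180 + 321·261
1 = 321·2621 − 713·1180
1 = −713·11664 + 3173·2621
So 2621·3173 ≡ 1 (mod 11664), hence d = 3173.

3173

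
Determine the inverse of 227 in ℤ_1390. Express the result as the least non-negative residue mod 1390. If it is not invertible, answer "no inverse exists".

Run Euclid on (1390, 227):
1390 = 6*227 + 28
227 = 8*28 + 3
28 = 9*3 + 1
3 = 3*1 + 0
The gcd is 1. Working backward:
1 = 28 − 9·3
1 = −9·227 + 73·28
1 = 73·1390 − 447·227
So 227·(-447) ≡ 1 (mod 1390), and -447 ≡ 943 (mod 1390).

943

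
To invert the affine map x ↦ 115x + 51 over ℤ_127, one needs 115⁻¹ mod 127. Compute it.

74

Run Euclid on (127, 115):
127 = 1×115 + 12
115 = 9×12 + 7
12 = 1×7 + 5
7 = 1×5 + 2
5 = 2×2 + 1
2 = 2×1 + 0
gcd = 1, so the inverse exists. Back-substitute:
1 = 5 − 2·2
1 = −2·7 + 3·5
1 = 3·12 − 5·7
1 = −5·115 + 48·12
1 = 48·127 − 53·115
So 115·(-53) ≡ 1 (mod 127), and -53 ≡ 74 (mod 127).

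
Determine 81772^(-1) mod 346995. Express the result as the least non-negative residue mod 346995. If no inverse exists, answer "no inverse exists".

220918

Apply the Euclidean algorithm to 346995 and 81772:
346995 = 4·81772 + 19907
81772 = 4·19907 + 2144
19907 = 9·2144 + 611
2144 = 3·611 + 311
611 = 1·311 + 300
311 = 1·300 + 11
300 = 27·11 + 3
11 = 3·3 + 2
3 = 1·2 + 1
2 = 2·1 + 0
The gcd is 1. Working backward:
1 = 3 − 2
1 = −11 + 4·3
1 = 4·300 − 109·11
1 = −109·311 + 113·300
1 = 113·611 − 222·311
1 = −222·2144 + 779·611
1 = 779·19907 − 7233·2144
1 = −7233·81772 + 29711·19907
1 = 29711·346995 − 126077·81772
Thus 81772·(-126077) ≡ 1 (mod 346995); reducing, -126077 mod 346995 = 220918.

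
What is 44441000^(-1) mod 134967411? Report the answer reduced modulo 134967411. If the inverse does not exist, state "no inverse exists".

Apply the Euclidean algorithm to 134967411 and 44441000:
134967411 = 3*44441000 + 1644411
44441000 = 27*1644411 + 41903
1644411 = 39*41903 + 10194
41903 = 4*10194 + 1127
10194 = 9*1127 + 51
1127 = 22*51 + 5
51 = 10*5 + 1
5 = 5*1 + 0
Since gcd(44441000, 134967411) = 1, back-substitute to write 1 as a combination:
1 = 51 − 10·5
1 = −10·1127 + 221·51
1 = 221·10194 − 1999·1127
1 = −1999·41903 + 8217·10194
1 = 8217·1644411 − 322462·41903
1 = −322462·44441000 + 8714691·1644411
1 = 8714691·134967411 − 26466535·44441000
So 44441000·(-26466535) ≡ 1 (mod 134967411), and -26466535 ≡ 108500876 (mod 134967411).

108500876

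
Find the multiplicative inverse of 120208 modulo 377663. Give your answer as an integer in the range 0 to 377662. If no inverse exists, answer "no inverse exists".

Euclidean algorithm on 377663, 120208:
377663 = 3*120208 + 17039
120208 = 7*17039 + 935
17039 = 18*935 + 209
935 = 4*209 + 99
209 = 2*99 + 11
99 = 9*11 + 0
The gcd is 11, not 1, hence no inverse exists.

no inverse exists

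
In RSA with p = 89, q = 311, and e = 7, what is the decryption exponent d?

23383

φ(n) = (p−1)(q−1) = 88·310 = 27280.
Need d with 7·d ≡ 1 (mod 27280). Apply the extended Euclidean algorithm:
27280 = 3897·7 + 1
7 = 7·1 + 0
Back-substitute:
1 = 27280 − 3897·7
So 7·(-3897) ≡ 1 (mod 27280), hence d ≡ -3897 ≡ 23383 (mod 27280).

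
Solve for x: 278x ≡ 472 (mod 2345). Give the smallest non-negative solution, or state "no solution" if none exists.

744

First find gcd(278, 2345):
2345 = 8*278 + 121
278 = 2*121 + 36
121 = 3*36 + 13
36 = 2*13 + 10
13 = 1*10 + 3
10 = 3*3 + 1
3 = 3*1 + 0
gcd = 1, so a unique solution mod 2345 exists.
Back-substitute for the Bézout coefficients:
1 = 10 − 3·3
1 = −3·13 + 4·10
1 = 4·36 − 11·13
1 = −11·121 + 37·36
1 = 37·278 − 85·121
1 = −85·2345 + 717·278
So 278·(717) ≡ 1 (mod 2345), giving 278⁻¹ ≡ 717.
x ≡ 278⁻¹·472 ≡ 717·472 ≡ 744 (mod 2345).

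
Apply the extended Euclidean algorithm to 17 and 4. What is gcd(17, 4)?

Apply Euclid's algorithm to 17 and 4:
17 = 4×4 + 1
4 = 4×1 + 0
gcd(17, 4) = 1.
Express as a combination:
1 = 17 − 4·4
So 1 = (1)·17 + (-4)·4.

1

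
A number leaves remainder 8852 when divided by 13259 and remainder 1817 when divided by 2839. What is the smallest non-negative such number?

3124717

Write x = 8852 + 13259·k. Then 13259·k ≡ 1817 − 8852 ≡ 1482 (mod 2839).
Need 13259⁻¹ mod 2839. Extended Euclid on (2839, 1903):
2839 = 1×1903 + 936
1903 = 2×936 + 31
936 = 30×31 + 6
31 = 5×6 + 1
6 = 6×1 + 0
Back-substitute:
1 = 31 − 5·6
1 = −5·936 + 151·31
1 = 151·1903 − 307·936
1 = −307·2839 + 458·1903
13259⁻¹ ≡ 458 (mod 2839), so k ≡ 458·1482 ≡ 235 (mod 2839).
x = 8852 + 13259·235 = 3124717.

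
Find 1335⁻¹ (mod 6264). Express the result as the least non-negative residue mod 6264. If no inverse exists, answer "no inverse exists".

Compute gcd(1335, 6264):
6264 = 4·1335 + 924
1335 = 1·924 + 411
924 = 2·411 + 102
411 = 4·102 + 3
102 = 34·3 + 0
gcd(1335, 6264) = 3 ≠ 1, so 1335 has no multiplicative inverse modulo 6264.

no inverse exists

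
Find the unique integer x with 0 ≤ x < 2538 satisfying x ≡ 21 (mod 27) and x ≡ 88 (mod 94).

2532

Write x = 21 + 27·k. Then 27·k ≡ 88 − 21 ≡ 67 (mod 94).
Need 27⁻¹ mod 94. Extended Euclid on (94, 27):
94 = 3×27 + 13
27 = 2×13 + 1
13 = 13×1 + 0
Back-substitute:
1 = 27 − 2·13
1 = −2·94 + 7·27
27⁻¹ ≡ 7 (mod 94), so k ≡ 7·67 ≡ 93 (mod 94).
x = 21 + 27·93 = 2532.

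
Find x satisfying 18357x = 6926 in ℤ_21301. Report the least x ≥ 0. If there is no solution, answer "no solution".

8492

First find gcd(18357, 21301):
21301 = 1×18357 + 2944
18357 = 6×2944 + 693
2944 = 4×693 + 172
693 = 4×172 + 5
172 = 34×5 + 2
5 = 2×2 + 1
2 = 2×1 + 0
gcd = 1, so a unique solution mod 21301 exists.
Back-substitute for the Bézout coefficients:
1 = 5 − 2·2
1 = −2·172 + 69·5
1 = 69·693 − 278·172
1 = −278·2944 + 1181·693
1 = 1181·18357 − 7364·2944
1 = −7364·21301 + 8545·18357
So 18357·(8545) ≡ 1 (mod 21301), giving 18357⁻¹ ≡ 8545.
x ≡ 18357⁻¹·6926 ≡ 8545·6926 ≡ 8492 (mod 21301).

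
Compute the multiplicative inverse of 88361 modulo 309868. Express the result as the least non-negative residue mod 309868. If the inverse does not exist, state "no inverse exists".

no inverse exists

Compute gcd(88361, 309868):
309868 = 3×88361 + 44785
88361 = 1×44785 + 43576
44785 = 1×43576 + 1209
43576 = 36×1209 + 52
1209 = 23×52 + 13
52 = 4×13 + 0
gcd(88361, 309868) = 13 ≠ 1, so 88361 has no multiplicative inverse modulo 309868.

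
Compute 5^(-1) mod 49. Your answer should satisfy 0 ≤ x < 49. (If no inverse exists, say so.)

10

gcd(49, 5) by repeated division:
49 = 9·5 + 4
5 = 1·4 + 1
4 = 4·1 + 0
gcd = 1, so the inverse exists. Back-substitute:
1 = 5 − 4
1 = −49 + 10·5
So 5·10 ≡ 1 (mod 49).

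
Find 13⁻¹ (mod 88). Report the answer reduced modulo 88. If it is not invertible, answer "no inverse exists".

Extended Euclidean algorithm:
88 = 6*13 + 10
13 = 1*10 + 3
10 = 3*3 + 1
3 = 3*1 + 0
gcd = 1, so the inverse exists. Back-substitute:
1 = 10 − 3·3
1 = −3·13 + 4·10
1 = 4·88 − 27·13
Hence 13⁻¹ ≡ -27 ≡ 61 (mod 88).

61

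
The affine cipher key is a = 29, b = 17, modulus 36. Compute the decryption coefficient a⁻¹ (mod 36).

Apply the Euclidean algorithm to 36 and 29:
36 = 1·29 + 7
29 = 4·7 + 1
7 = 7·1 + 0
Since gcd(29, 36) = 1, back-substitute to write 1 as a combination:
1 = 29 − 4·7
1 = −4·36 + 5·29
So 29·5 ≡ 1 (mod 36).

5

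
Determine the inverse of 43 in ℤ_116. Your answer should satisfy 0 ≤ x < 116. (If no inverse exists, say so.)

gcd(116, 43) by repeated division:
116 = 2·43 + 30
43 = 1·30 + 13
30 = 2·13 + 4
13 = 3·4 + 1
4 = 4·1 + 0
Since gcd(43, 116) = 1, back-substitute to write 1 as a combination:
1 = 13 − 3·4
1 = −3·30 + 7·13
1 = 7·43 − 10·30
1 = −10·116 + 27·43
So 43·27 ≡ 1 (mod 116).

27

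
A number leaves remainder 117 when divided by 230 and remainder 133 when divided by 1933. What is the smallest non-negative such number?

Write x = 117 + 230·k. Then 230·k ≡ 133 − 117 ≡ 16 (mod 1933).
Need 230⁻¹ mod 1933. Extended Euclid on (1933, 230):
1933 = 8·230 + 93
230 = 2·93 + 44
93 = 2·44 + 5
44 = 8·5 + 4
5 = 1·4 + 1
4 = 4·1 + 0
Back-substitute:
1 = 5 − 4
1 = −44 + 9·5
1 = 9·93 − 19·44
1 = −19·230 + 47·93
1 = 47·1933 − 395·230
230⁻¹ ≡ 1538 (mod 1933), so k ≡ 1538·16 ≡ 1412 (mod 1933).
x = 117 + 230·1412 = 324877.

324877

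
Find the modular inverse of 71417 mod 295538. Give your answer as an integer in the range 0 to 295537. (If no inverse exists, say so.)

130941

Apply the Euclidean algorithm to 295538 and 71417:
295538 = 4×71417 + 9870
71417 = 7×9870 + 2327
9870 = 4×2327 + 562
2327 = 4×562 + 79
562 = 7×79 + 9
79 = 8×9 + 7
9 = 1×7 + 2
7 = 3×2 + 1
2 = 2×1 + 0
Since gcd(71417, 295538) = 1, back-substitute to write 1 as a combination:
1 = 7 − 3·2
1 = −3·9 + 4·7
1 = 4·79 − 35·9
1 = −35·562 + 249·79
1 = 249·2327 − 1031·562
1 = −1031·9870 + 4373·2327
1 = 4373·71417 − 31642·9870
1 = −31642·295538 + 130941·71417
So 71417·130941 ≡ 1 (mod 295538).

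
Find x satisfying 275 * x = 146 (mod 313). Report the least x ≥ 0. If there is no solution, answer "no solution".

95

First find gcd(275, 313):
313 = 1*275 + 38
275 = 7*38 + 9
38 = 4*9 + 2
9 = 4*2 + 1
2 = 2*1 + 0
gcd = 1, so a unique solution mod 313 exists.
Back-substitute for the Bézout coefficients:
1 = 9 − 4·2
1 = −4·38 + 17·9
1 = 17·275 − 123·38
1 = −123·313 + 140·275
So 275·(140) ≡ 1 (mod 313), giving 275⁻¹ ≡ 140.
x ≡ 275⁻¹·146 ≡ 140·146 ≡ 95 (mod 313).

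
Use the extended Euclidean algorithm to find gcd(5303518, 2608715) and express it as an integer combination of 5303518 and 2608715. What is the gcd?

1

Euclidean algorithm:
5303518 = 2*2608715 + 86088
2608715 = 30*86088 + 26075
86088 = 3*26075 + 7863
26075 = 3*7863 + 2486
7863 = 3*2486 + 405
2486 = 6*405 + 56
405 = 7*56 + 13
56 = 4*13 + 4
13 = 3*4 + 1
4 = 4*1 + 0
gcd(5303518, 2608715) = 1.
Working backward:
1 = 13 − 3·4
1 = −3·56 + 13·13
1 = 13·405 − 94·56
1 = −94·2486 + 577·405
1 = 577·7863 − 1825·2486
1 = −1825·26075 + 6052·7863
1 = 6052·86088 − 19981·26075
1 = −19981·2608715 + 605482·86088
1 = 605482·5303518 − 1230945·2608715
So 1 = (605482)·5303518 + (-1230945)·2608715.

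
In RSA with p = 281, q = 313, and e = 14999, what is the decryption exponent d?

14759

φ(n) = (p−1)(q−1) = 280·312 = 87360.
Need d with 14999·d ≡ 1 (mod 87360). Apply the extended Euclidean algorithm:
87360 = 5*14999 + 12365
14999 = 1*12365 + 2634
12365 = 4*2634 + 1829
2634 = 1*1829 + 805
1829 = 2*805 + 219
805 = 3*219 + 148
219 = 1*148 + 71
148 = 2*71 + 6
71 = 11*6 + 5
6 = 1*5 + 1
5 = 5*1 + 0
Back-substitute:
1 = 6 − 5
1 = −71 + 12·6
1 = 12·148 − 25·71
1 = −25·219 + 37·148
1 = 37·805 − 136·219
1 = −136·1829 + 309·805
1 = 309·2634 − 445·1829
1 = −445·12365 + 2089·2634
1 = 2089·14999 − 2534·12365
1 = −2534·87360 + 14759·14999
So 14999·14759 ≡ 1 (mod 87360), hence d = 14759.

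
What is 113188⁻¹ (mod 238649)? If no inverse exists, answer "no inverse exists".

180800

Extended Euclidean algorithm:
238649 = 2×113188 + 12273
113188 = 9×12273 + 2731
12273 = 4×2731 + 1349
2731 = 2×1349 + 33
1349 = 40×33 + 29
33 = 1×29 + 4
29 = 7×4 + 1
4 = 4×1 + 0
The gcd is 1. Working backward:
1 = 29 − 7·4
1 = −7·33 + 8·29
1 = 8·1349 − 327·33
1 = −327·2731 + 662·1349
1 = 662·12273 − 2975·2731
1 = −2975·113188 + 27437·12273
1 = 27437·238649 − 57849·113188
Hence 113188⁻¹ ≡ -57849 ≡ 180800 (mod 238649).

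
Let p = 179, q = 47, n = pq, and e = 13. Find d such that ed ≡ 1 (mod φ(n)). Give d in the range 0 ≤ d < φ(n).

4409

φ(n) = (p−1)(q−1) = 178·46 = 8188.
Need d with 13·d ≡ 1 (mod 8188). Apply the extended Euclidean algorithm:
8188 = 629×13 + 11
13 = 1×11 + 2
11 = 5×2 + 1
2 = 2×1 + 0
Back-substitute:
1 = 11 − 5·2
1 = −5·13 + 6·11
1 = 6·8188 − 3779·13
So 13·(-3779) ≡ 1 (mod 8188), hence d ≡ -3779 ≡ 4409 (mod 8188).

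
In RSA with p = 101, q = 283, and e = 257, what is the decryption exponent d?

φ(n) = (p−1)(q−1) = 100·282 = 28200.
Need d with 257·d ≡ 1 (mod 28200). Apply the extended Euclidean algorithm:
28200 = 109·257 + 187
257 = 1·187 + 70
187 = 2·70 + 47
70 = 1·47 + 23
47 = 2·23 + 1
23 = 23·1 + 0
Back-substitute:
1 = 47 − 2·23
1 = −2·70 + 3·47
1 = 3·187 − 8·70
1 = −8·257 + 11·187
1 = 11·28200 − 1207·257
So 257·(-1207) ≡ 1 (mod 28200), hence d ≡ -1207 ≡ 26993 (mod 28200).

26993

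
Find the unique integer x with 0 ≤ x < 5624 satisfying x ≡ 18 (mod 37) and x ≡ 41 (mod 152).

Write x = 18 + 37·k. Then 37·k ≡ 41 − 18 ≡ 23 (mod 152).
Need 37⁻¹ mod 152. Extended Euclid on (152, 37):
152 = 4·37 + 4
37 = 9·4 + 1
4 = 4·1 + 0
Back-substitute:
1 = 37 − 9·4
1 = −9·152 + 37·37
37⁻¹ ≡ 37 (mod 152), so k ≡ 37·23 ≡ 91 (mod 152).
x = 18 + 37·91 = 3385.

3385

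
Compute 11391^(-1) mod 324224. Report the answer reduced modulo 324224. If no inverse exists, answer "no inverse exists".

20095

Run Euclid on (324224, 11391):
324224 = 28*11391 + 5276
11391 = 2*5276 + 839
5276 = 6*839 + 242
839 = 3*242 + 113
242 = 2*113 + 16
113 = 7*16 + 1
16 = 16*1 + 0
The gcd is 1. Working backward:
1 = 113 − 7·16
1 = −7·242 + 15·113
1 = 15·839 − 52·242
1 = −52·5276 + 327·839
1 = 327·11391 − 706·5276
1 = −706·324224 + 20095·11391
So 11391·20095 ≡ 1 (mod 324224).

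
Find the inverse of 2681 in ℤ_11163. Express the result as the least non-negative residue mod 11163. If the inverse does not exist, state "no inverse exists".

Apply the Euclidean algorithm to 11163 and 2681:
11163 = 4·2681 + 439
2681 = 6·439 + 47
439 = 9·47 + 16
47 = 2·16 + 15
16 = 1·15 + 1
15 = 15·1 + 0
gcd = 1, so the inverse exists. Back-substitute:
1 = 16 − 15
1 = −47 + 3·16
1 = 3·439 − 28·47
1 = −28·2681 + 171·439
1 = 171·11163 − 712·2681
Thus 2681·(-712) ≡ 1 (mod 11163); reducing, -712 mod 11163 = 10451.

10451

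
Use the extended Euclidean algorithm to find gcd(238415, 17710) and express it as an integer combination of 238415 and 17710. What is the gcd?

5

Repeated division:
238415 = 13·17710 + 8185
17710 = 2·8185 + 1340
8185 = 6·1340 + 145
1340 = 9·145 + 35
145 = 4·35 + 5
35 = 7·5 + 0
gcd(238415, 17710) = 5.
Working backward:
5 = 145 − 4·35
5 = −4·1340 + 37·145
5 = 37·8185 − 226·1340
5 = −226·17710 + 489·8185
5 = 489·238415 − 6583·17710
So 5 = (489)·238415 + (-6583)·17710.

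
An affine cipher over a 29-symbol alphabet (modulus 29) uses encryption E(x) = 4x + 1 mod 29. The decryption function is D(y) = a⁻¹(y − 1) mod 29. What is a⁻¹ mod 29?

Extended Euclidean algorithm:
29 = 7×4 + 1
4 = 4×1 + 0
Since gcd(4, 29) = 1, back-substitute to write 1 as a combination:
1 = 29 − 7·4
Thus 4·(-7) ≡ 1 (mod 29); reducing, -7 mod 29 = 22.

22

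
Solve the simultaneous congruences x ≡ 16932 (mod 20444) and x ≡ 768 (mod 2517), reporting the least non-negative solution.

34362852

Write x = 16932 + 20444·k. Then 20444·k ≡ 768 − 16932 ≡ 1455 (mod 2517).
Need 20444⁻¹ mod 2517. Extended Euclid on (2517, 308):
2517 = 8*308 + 53
308 = 5*53 + 43
53 = 1*43 + 10
43 = 4*10 + 3
10 = 3*3 + 1
3 = 3*1 + 0
Back-substitute:
1 = 10 − 3·3
1 = −3·43 + 13·10
1 = 13·53 − 16·43
1 = −16·308 + 93·53
1 = 93·2517 − 760·308
20444⁻¹ ≡ 1757 (mod 2517), so k ≡ 1757·1455 ≡ 1680 (mod 2517).
x = 16932 + 20444·1680 = 34362852.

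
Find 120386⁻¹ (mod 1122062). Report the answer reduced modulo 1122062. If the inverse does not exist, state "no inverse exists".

Euclidean algorithm on 1122062, 120386:
1122062 = 9×120386 + 38588
120386 = 3×38588 + 4622
38588 = 8×4622 + 1612
4622 = 2×1612 + 1398
1612 = 1×1398 + 214
1398 = 6×214 + 114
214 = 1×114 + 100
114 = 1×100 + 14
100 = 7×14 + 2
14 = 7×2 + 0
gcd(120386, 1122062) = 2 ≠ 1, so 120386 has no multiplicative inverse modulo 1122062.

no inverse exists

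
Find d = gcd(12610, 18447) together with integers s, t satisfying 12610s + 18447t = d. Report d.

13

Euclidean algorithm:
18447 = 1*12610 + 5837
12610 = 2*5837 + 936
5837 = 6*936 + 221
936 = 4*221 + 52
221 = 4*52 + 13
52 = 4*13 + 0
gcd(12610, 18447) = 13.
Back-substituting:
13 = 221 − 4·52
13 = −4·936 + 17·221
13 = 17·5837 − 106·936
13 = −106·12610 + 229·5837
13 = 229·18447 − 335·12610
So 13 = (229)·18447 + (-335)·12610.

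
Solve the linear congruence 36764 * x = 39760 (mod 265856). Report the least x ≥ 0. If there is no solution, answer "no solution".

45964

First find gcd(36764, 265856):
265856 = 7*36764 + 8508
36764 = 4*8508 + 2732
8508 = 3*2732 + 312
2732 = 8*312 + 236
312 = 1*236 + 76
236 = 3*76 + 8
76 = 9*8 + 4
8 = 2*4 + 0
gcd = 4 and 4 | 39760, so solutions exist. Divide through by 4: 9191x ≡ 9940 (mod 66464).
Now find 9191⁻¹ mod 66464:
66464 = 7*9191 + 2127
9191 = 4*2127 + 683
2127 = 3*683 + 78
683 = 8*78 + 59
78 = 1*59 + 19
59 = 3*19 + 2
19 = 9*2 + 1
2 = 2*1 + 0
Back-substitute:
1 = 19 − 9·2
1 = −9·59 + 28·19
1 = 28·78 − 37·59
1 = −37·683 + 324·78
1 = 324·2127 − 1009·683
1 = −1009·9191 + 4360·2127
1 = 4360·66464 − 31529·9191
So 9191·(-31529) ≡ 1 (mod 66464), i.e. 9191⁻¹ ≡ 34935.
Then x ≡ 34935·9940 ≡ 45964 (mod 66464); the smallest non-negative solution is x = 45964.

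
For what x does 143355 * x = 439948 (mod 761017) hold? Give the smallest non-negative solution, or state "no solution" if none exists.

489463

First find gcd(143355, 761017):
761017 = 5×143355 + 44242
143355 = 3×44242 + 10629
44242 = 4×10629 + 1726
10629 = 6×1726 + 273
1726 = 6×273 + 88
273 = 3×88 + 9
88 = 9×9 + 7
9 = 1×7 + 2
7 = 3×2 + 1
2 = 2×1 + 0
gcd = 1, so a unique solution mod 761017 exists.
Back-substitute for the Bézout coefficients:
1 = 7 − 3·2
1 = −3·9 + 4·7
1 = 4·88 − 39·9
1 = −39·273 + 121·88
1 = 121·1726 − 765·273
1 = −765·10629 + 4711·1726
1 = 4711·44242 − 19609·10629
1 = −19609·143355 + 63538·44242
1 = 63538·761017 − 337299·143355
So 143355·(-337299) ≡ 1 (mod 761017), giving 143355⁻¹ ≡ 423718.
x ≡ 143355⁻¹·439948 ≡ 423718·439948 ≡ 489463 (mod 761017).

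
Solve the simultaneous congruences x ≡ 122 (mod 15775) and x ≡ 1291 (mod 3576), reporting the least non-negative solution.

39358747

Write x = 122 + 15775·k. Then 15775·k ≡ 1291 − 122 ≡ 1169 (mod 3576).
Need 15775⁻¹ mod 3576. Extended Euclid on (3576, 1471):
3576 = 2·1471 + 634
1471 = 2·634 + 203
634 = 3·203 + 25
203 = 8·25 + 3
25 = 8·3 + 1
3 = 3·1 + 0
Back-substitute:
1 = 25 − 8·3
1 = −8·203 + 65·25
1 = 65·634 − 203·203
1 = −203·1471 + 471·634
1 = 471·3576 − 1145·1471
15775⁻¹ ≡ 2431 (mod 3576), so k ≡ 2431·1169 ≡ 2495 (mod 3576).
x = 122 + 15775·2495 = 39358747.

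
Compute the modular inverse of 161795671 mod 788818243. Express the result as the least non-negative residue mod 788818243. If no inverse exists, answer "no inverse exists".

Run Euclid on (788818243, 161795671):
788818243 = 4·161795671 + 141635559
161795671 = 1·141635559 + 20160112
141635559 = 7·20160112 + 514775
20160112 = 39·514775 + 83887
514775 = 6·83887 + 11453
83887 = 7·11453 + 3716
11453 = 3·3716 + 305
3716 = 12·305 + 56
305 = 5·56 + 25
56 = 2·25 + 6
25 = 4·6 + 1
6 = 6·1 + 0
gcd = 1, so the inverse exists. Back-substitute:
1 = 25 − 4·6
1 = −4·56 + 9·25
1 = 9·305 − 49·56
1 = −49·3716 + 597·305
1 = 597·11453 − 1840·3716
1 = −1840·83887 + 13477·11453
1 = 13477·514775 − 82702·83887
1 = −82702·20160112 + 3238855·514775
1 = 3238855·141635559 − 22754687·20160112
1 = −22754687·161795671 + 25993542·141635559
1 = 25993542·788818243 − 126728855·161795671
Hence 161795671⁻¹ ≡ -126728855 ≡ 662089388 (mod 788818243).

662089388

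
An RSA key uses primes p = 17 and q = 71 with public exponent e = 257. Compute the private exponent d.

φ(n) = (p−1)(q−1) = 16·70 = 1120.
Need d with 257·d ≡ 1 (mod 1120). Apply the extended Euclidean algorithm:
1120 = 4·257 + 92
257 = 2·92 + 73
92 = 1·73 + 19
73 = 3·19 + 16
19 = 1·16 + 3
16 = 5·3 + 1
3 = 3·1 + 0
Back-substitute:
1 = 16 − 5·3
1 = −5·19 + 6·16
1 = 6·73 − 23·19
1 = −23·92 + 29·73
1 = 29·257 − 81·92
1 = −81·1120 + 353·257
So 257·353 ≡ 1 (mod 1120), hence d = 353.

353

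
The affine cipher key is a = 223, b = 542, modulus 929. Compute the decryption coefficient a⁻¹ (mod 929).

25

Extended Euclidean algorithm:
929 = 4*223 + 37
223 = 6*37 + 1
37 = 37*1 + 0
gcd = 1, so the inverse exists. Back-substitute:
1 = 223 − 6·37
1 = −6·929 + 25·223
So 223·25 ≡ 1 (mod 929).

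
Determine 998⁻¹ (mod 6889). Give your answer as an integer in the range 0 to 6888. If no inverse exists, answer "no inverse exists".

3196

Extended Euclidean algorithm:
6889 = 6·998 + 901
998 = 1·901 + 97
901 = 9·97 + 28
97 = 3·28 + 13
28 = 2·13 + 2
13 = 6·2 + 1
2 = 2·1 + 0
The gcd is 1. Working backward:
1 = 13 − 6·2
1 = −6·28 + 13·13
1 = 13·97 − 45·28
1 = −45·901 + 418·97
1 = 418·998 − 463·901
1 = −463·6889 + 3196·998
So 998·3196 ≡ 1 (mod 6889).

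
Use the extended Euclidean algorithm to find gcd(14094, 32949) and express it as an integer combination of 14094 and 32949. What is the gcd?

9

Repeated division:
32949 = 2*14094 + 4761
14094 = 2*4761 + 4572
4761 = 1*4572 + 189
4572 = 24*189 + 36
189 = 5*36 + 9
36 = 4*9 + 0
gcd(14094, 32949) = 9.
Express as a combination:
9 = 189 − 5·36
9 = −5·4572 + 121·189
9 = 121·4761 − 126·4572
9 = −126·14094 + 373·4761
9 = 373·32949 − 872·14094
So 9 = (373)·32949 + (-872)·14094.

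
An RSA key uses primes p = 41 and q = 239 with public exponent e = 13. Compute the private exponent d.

φ(n) = (p−1)(q−1) = 40·238 = 9520.
Need d with 13·d ≡ 1 (mod 9520). Apply the extended Euclidean algorithm:
9520 = 732×13 + 4
13 = 3×4 + 1
4 = 4×1 + 0
Back-substitute:
1 = 13 − 3·4
1 = −3·9520 + 2197·13
So 13·2197 ≡ 1 (mod 9520), hence d = 2197.

2197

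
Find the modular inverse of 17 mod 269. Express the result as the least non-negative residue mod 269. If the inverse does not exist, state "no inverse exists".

95

Apply the Euclidean algorithm to 269 and 17:
269 = 15*17 + 14
17 = 1*14 + 3
14 = 4*3 + 2
3 = 1*2 + 1
2 = 2*1 + 0
gcd = 1, so the inverse exists. Back-substitute:
1 = 3 − 2
1 = −14 + 5·3
1 = 5·17 − 6·14
1 = −6·269 + 95·17
So 17·95 ≡ 1 (mod 269).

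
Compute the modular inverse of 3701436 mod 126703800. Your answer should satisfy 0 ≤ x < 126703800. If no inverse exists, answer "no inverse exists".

Compute gcd(3701436, 126703800):
126703800 = 34·3701436 + 854976
3701436 = 4·854976 + 281532
854976 = 3·281532 + 10380
281532 = 27·10380 + 1272
10380 = 8·1272 + 204
1272 = 6·204 + 48
204 = 4·48 + 12
48 = 4·12 + 0
Since gcd = 12 > 1, 3701436 is not a unit mod 126703800.

no inverse exists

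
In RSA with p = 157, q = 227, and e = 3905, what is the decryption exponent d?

φ(n) = (p−1)(q−1) = 156·226 = 35256.
Need d with 3905·d ≡ 1 (mod 35256). Apply the extended Euclidean algorithm:
35256 = 9·3905 + 111
3905 = 35·111 + 20
111 = 5·20 + 11
20 = 1·11 + 9
11 = 1·9 + 2
9 = 4·2 + 1
2 = 2·1 + 0
Back-substitute:
1 = 9 − 4·2
1 = −4·11 + 5·9
1 = 5·20 − 9·11
1 = −9·111 + 50·20
1 = 50·3905 − 1759·111
1 = −1759·35256 + 15881·3905
So 3905·15881 ≡ 1 (mod 35256), hence d = 15881.

15881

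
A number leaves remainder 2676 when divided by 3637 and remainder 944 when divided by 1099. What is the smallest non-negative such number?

1253804

Write x = 2676 + 3637·k. Then 3637·k ≡ 944 − 2676 ≡ 466 (mod 1099).
Need 3637⁻¹ mod 1099. Extended Euclid on (1099, 340):
1099 = 3·340 + 79
340 = 4·79 + 24
79 = 3·24 + 7
24 = 3·7 + 3
7 = 2·3 + 1
3 = 3·1 + 0
Back-substitute:
1 = 7 − 2·3
1 = −2·24 + 7·7
1 = 7·79 − 23·24
1 = −23·340 + 99·79
1 = 99·1099 − 320·340
3637⁻¹ ≡ 779 (mod 1099), so k ≡ 779·466 ≡ 344 (mod 1099).
x = 2676 + 3637·344 = 1253804.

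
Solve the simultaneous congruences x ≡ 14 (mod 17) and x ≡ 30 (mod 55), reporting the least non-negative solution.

Write x = 14 + 17·k. Then 17·k ≡ 30 − 14 ≡ 16 (mod 55).
Need 17⁻¹ mod 55. Extended Euclid on (55, 17):
55 = 3·17 + 4
17 = 4·4 + 1
4 = 4·1 + 0
Back-substitute:
1 = 17 − 4·4
1 = −4·55 + 13·17
17⁻¹ ≡ 13 (mod 55), so k ≡ 13·16 ≡ 43 (mod 55).
x = 14 + 17·43 = 745.

745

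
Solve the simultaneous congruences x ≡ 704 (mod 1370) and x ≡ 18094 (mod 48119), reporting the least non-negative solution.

13010224

Write x = 704 + 1370·k. Then 1370·k ≡ 18094 − 704 ≡ 17390 (mod 48119).
Need 1370⁻¹ mod 48119. Extended Euclid on (48119, 1370):
48119 = 35·1370 + 169
1370 = 8·169 + 18
169 = 9·18 + 7
18 = 2·7 + 4
7 = 1·4 + 3
4 = 1·3 + 1
3 = 3·1 + 0
Back-substitute:
1 = 4 − 3
1 = −7 + 2·4
1 = 2·18 − 5·7
1 = −5·169 + 47·18
1 = 47·1370 − 381·169
1 = −381·48119 + 13382·1370
1370⁻¹ ≡ 13382 (mod 48119), so k ≡ 13382·17390 ≡ 9496 (mod 48119).
x = 704 + 1370·9496 = 13010224.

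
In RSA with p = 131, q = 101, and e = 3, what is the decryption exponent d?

8667

φ(n) = (p−1)(q−1) = 130·100 = 13000.
Need d with 3·d ≡ 1 (mod 13000). Apply the extended Euclidean algorithm:
13000 = 4333×3 + 1
3 = 3×1 + 0
Back-substitute:
1 = 13000 − 4333·3
So 3·(-4333) ≡ 1 (mod 13000), hence d ≡ -4333 ≡ 8667 (mod 13000).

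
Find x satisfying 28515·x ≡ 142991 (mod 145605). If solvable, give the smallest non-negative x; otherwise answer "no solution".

gcd(28515, 145605):
145605 = 5*28515 + 3030
28515 = 9*3030 + 1245
3030 = 2*1245 + 540
1245 = 2*540 + 165
540 = 3*165 + 45
165 = 3*45 + 30
45 = 1*30 + 15
30 = 2*15 + 0
gcd = 15, but 15 ∤ 142991, so the congruence has no solution.

no solution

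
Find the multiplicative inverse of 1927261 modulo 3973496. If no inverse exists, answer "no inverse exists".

Extended Euclidean algorithm:
3973496 = 2*1927261 + 118974
1927261 = 16*118974 + 23677
118974 = 5*23677 + 589
23677 = 40*589 + 117
589 = 5*117 + 4
117 = 29*4 + 1
4 = 4*1 + 0
gcd = 1, so the inverse exists. Back-substitute:
1 = 117 − 29·4
1 = −29·589 + 146·117
1 = 146·23677 − 5869·589
1 = −5869·118974 + 29491·23677
1 = 29491·1927261 − 477725·118974
1 = −477725·3973496 + 984941·1927261
So 1927261·984941 ≡ 1 (mod 3973496).

984941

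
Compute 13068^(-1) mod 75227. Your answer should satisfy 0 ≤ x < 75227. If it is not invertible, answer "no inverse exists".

18588

Run Euclid on (75227, 13068):
75227 = 5·13068 + 9887
13068 = 1·9887 + 3181
9887 = 3·3181 + 344
3181 = 9·344 + 85
344 = 4·85 + 4
85 = 21·4 + 1
4 = 4·1 + 0
Since gcd(13068, 75227) = 1, back-substitute to write 1 as a combination:
1 = 85 − 21·4
1 = −21·344 + 85·85
1 = 85·3181 − 786·344
1 = −786·9887 + 2443·3181
1 = 2443·13068 − 3229·9887
1 = −3229·75227 + 18588·13068
So 13068·18588 ≡ 1 (mod 75227).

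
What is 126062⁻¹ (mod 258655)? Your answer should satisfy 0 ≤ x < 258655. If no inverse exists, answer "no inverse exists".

230338

Run Euclid on (258655, 126062):
258655 = 2·126062 + 6531
126062 = 19·6531 + 1973
6531 = 3·1973 + 612
1973 = 3·612 + 137
612 = 4·137 + 64
137 = 2·64 + 9
64 = 7·9 + 1
9 = 9·1 + 0
The gcd is 1. Working backward:
1 = 64 − 7·9
1 = −7·137 + 15·64
1 = 15·612 − 67·137
1 = −67·1973 + 216·612
1 = 216·6531 − 715·1973
1 = −715·126062 + 13801·6531
1 = 13801·258655 − 28317·126062
Thus 126062·(-28317) ≡ 1 (mod 258655); reducing, -28317 mod 258655 = 230338.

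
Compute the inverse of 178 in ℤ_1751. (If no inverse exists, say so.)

Extended Euclidean algorithm:
1751 = 9·178 + 149
178 = 1·149 + 29
149 = 5·29 + 4
29 = 7·4 + 1
4 = 4·1 + 0
Since gcd(178, 1751) = 1, back-substitute to write 1 as a combination:
1 = 29 − 7·4
1 = −7·149 + 36·29
1 = 36·178 − 43·149
1 = −43·1751 + 423·178
So 178·423 ≡ 1 (mod 1751).

423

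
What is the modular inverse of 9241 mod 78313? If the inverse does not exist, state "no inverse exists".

Apply the Euclidean algorithm to 78313 and 9241:
78313 = 8*9241 + 4385
9241 = 2*4385 + 471
4385 = 9*471 + 146
471 = 3*146 + 33
146 = 4*33 + 14
33 = 2*14 + 5
14 = 2*5 + 4
5 = 1*4 + 1
4 = 4*1 + 0
gcd = 1, so the inverse exists. Back-substitute:
1 = 5 − 4
1 = −14 + 3·5
1 = 3·33 − 7·14
1 = −7·146 + 31·33
1 = 31·471 − 100·146
1 = −100·4385 + 931·471
1 = 931·9241 − 1962·4385
1 = −1962·78313 + 16627·9241
So 9241·16627 ≡ 1 (mod 78313).

16627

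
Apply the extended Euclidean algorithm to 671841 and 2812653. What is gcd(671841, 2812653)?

9

Repeated division:
2812653 = 4·671841 + 125289
671841 = 5·125289 + 45396
125289 = 2·45396 + 34497
45396 = 1·34497 + 10899
34497 = 3·10899 + 1800
10899 = 6·1800 + 99
1800 = 18·99 + 18
99 = 5·18 + 9
18 = 2·9 + 0
gcd(671841, 2812653) = 9.
Express as a combination:
9 = 99 − 5·18
9 = −5·1800 + 91·99
9 = 91·10899 − 551·1800
9 = −551·34497 + 1744·10899
9 = 1744·45396 − 2295·34497
9 = −2295·125289 + 6334·45396
9 = 6334·671841 − 33965·125289
9 = −33965·2812653 + 142194·671841
So 9 = (-33965)·2812653 + (142194)·671841.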